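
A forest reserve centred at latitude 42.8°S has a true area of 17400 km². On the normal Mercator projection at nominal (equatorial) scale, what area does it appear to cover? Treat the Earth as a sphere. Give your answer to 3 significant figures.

Mercator is conformal, so the point scale is isotropic: h = k = sec φ = 1/cos φ.
Areal scale = k² = sec²φ = 1/cos²(42.8°) = 1/0.7337² = 1.857.
Apparent area = 17400 × 1.857 ≈ 32300 km².

32300 km²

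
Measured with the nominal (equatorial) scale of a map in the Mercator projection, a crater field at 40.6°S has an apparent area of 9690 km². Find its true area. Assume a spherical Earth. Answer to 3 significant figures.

Mercator is conformal, so the point scale is isotropic: h = k = sec φ = 1/cos φ.
Areal scale = k² = sec²φ = 1/cos²(40.6°) = 1/0.7593² = 1.735.
True area = apparent / (areal scale) = 9690 / 1.735 ≈ 5590 km².

5590 km²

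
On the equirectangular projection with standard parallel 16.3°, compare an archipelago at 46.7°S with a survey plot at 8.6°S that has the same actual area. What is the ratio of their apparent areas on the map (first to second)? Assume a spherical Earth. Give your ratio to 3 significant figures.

With standard parallel φ₀ = 16.3°, the equirectangular projection gives x = Rλ cos φ₀, y = Rφ, so h = 1 and k = cos 16.3° / cos φ.
Areal scale at 46.7°: h·k = 1.000 × 1.400 = 1.400.
Areal scale at 8.6°: h·k = 1.000 × 0.9707 = 0.9707.
Ratio = 1.400/0.9707 ≈ 1.44.

1.44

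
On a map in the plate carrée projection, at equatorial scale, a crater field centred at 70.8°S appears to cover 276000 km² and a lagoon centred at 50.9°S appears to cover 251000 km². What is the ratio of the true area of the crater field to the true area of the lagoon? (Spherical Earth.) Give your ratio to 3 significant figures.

On the plate carrée, areal scale = h·k = 1 × sec φ, so true area = apparent × cos φ.
True area of crater field: 276000 × cos(70.8°) = 276000 × 0.3289 = 90770 km².
True area of lagoon: 251000 × cos(50.9°) = 251000 × 0.6307 = 158300 km².
Ratio = 90770 / 158300 ≈ 0.573.

0.573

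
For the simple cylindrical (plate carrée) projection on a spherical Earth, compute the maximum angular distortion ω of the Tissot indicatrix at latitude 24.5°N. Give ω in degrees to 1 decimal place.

5.4°

For the equirectangular projection with φ₀ = 0 (plate carrée), h = 1 along meridians and k = sec φ along parallels.
At 24.5°: h = 1.000, k = 1.099; principal scales a = 1.099, b = 1.000.
sin(ω/2) = (a − b)/(a + b) = 0.09895/2.099 = 0.04714, so ω = 2 arcsin(0.04714) ≈ 5.4°.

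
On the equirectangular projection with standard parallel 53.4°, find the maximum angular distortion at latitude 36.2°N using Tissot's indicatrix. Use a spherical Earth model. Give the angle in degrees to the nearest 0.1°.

17.3°

With standard parallel φ₀ = 53.4°, the equirectangular projection gives x = Rλ cos φ₀, y = Rφ, so h = 1 and k = cos 53.4° / cos φ.
At 36.2°: h = 1.000, k = 0.7389; principal scales a = 1.000, b = 0.7389.
sin(ω/2) = (a − b)/(a + b) = 0.2611/1.739 = 0.1502, so ω = 2 arcsin(0.1502) ≈ 17.3°.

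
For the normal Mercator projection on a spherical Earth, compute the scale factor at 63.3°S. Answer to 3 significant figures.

2.23

Mercator is conformal, so the point scale is isotropic: h = k = sec φ = 1/cos φ.
k = 1/cos 63.3° = 1/0.4493 = 2.226.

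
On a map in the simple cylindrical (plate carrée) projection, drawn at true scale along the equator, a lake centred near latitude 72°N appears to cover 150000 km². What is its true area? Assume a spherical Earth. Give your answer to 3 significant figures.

In the plate carrée (x = Rλ, y = Rφ), meridians are true-scale (h = 1) and parallels are stretched by k = sec φ.
Areal scale = h·k = 1 × sec φ; at 72°, h = 1.000, k = 3.236, so h·k = 3.236.
True area = apparent / (areal scale) = 150000 / 3.236 ≈ 46400 km².

46400 km²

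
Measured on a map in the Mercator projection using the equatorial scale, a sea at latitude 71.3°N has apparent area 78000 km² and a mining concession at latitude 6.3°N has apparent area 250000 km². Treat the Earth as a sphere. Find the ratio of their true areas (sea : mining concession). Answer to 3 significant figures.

0.0325

On Mercator the areal scale is sec²φ, so true area = apparent × cos²φ.
True area of sea: 78000 × cos²(71.3°) = 78000 × 0.1028 = 8018 km².
True area of mining concession: 250000 × cos²(6.3°) = 250000 × 0.9880 = 247000 km².
Ratio = 8018 / 247000 ≈ 0.0325.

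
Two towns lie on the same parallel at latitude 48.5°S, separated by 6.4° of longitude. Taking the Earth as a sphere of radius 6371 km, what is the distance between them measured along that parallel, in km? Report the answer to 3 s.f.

472 km

Arc length along a parallel = R cos φ · Δλ (with Δλ in radians).
= 6371 × cos 48.5° × (6.4° × π/180) = 6371 × 0.6626 × 0.1117 ≈ 472 km.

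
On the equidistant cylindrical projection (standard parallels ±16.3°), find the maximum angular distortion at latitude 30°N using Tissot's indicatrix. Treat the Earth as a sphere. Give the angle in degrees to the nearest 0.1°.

5.9°

The equidistant cylindrical projection with φ₀ = 16.3° has h = 1 (meridians true) and k = cos φ₀ / cos φ along parallels.
At 30°: h = 1.000, k = 1.108; principal scales a = 1.108, b = 1.000.
sin(ω/2) = (a − b)/(a + b) = 0.1083/2.108 = 0.05136, so ω = 2 arcsin(0.05136) ≈ 5.9°.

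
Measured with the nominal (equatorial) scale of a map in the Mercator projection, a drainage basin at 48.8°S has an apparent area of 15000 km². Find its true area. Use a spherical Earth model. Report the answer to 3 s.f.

Mercator is conformal, so the point scale is isotropic: h = k = sec φ = 1/cos φ.
Areal scale = k² = sec²φ = 1/cos²(48.8°) = 1/0.6587² = 2.305.
True area = apparent / (areal scale) = 15000 / 2.305 ≈ 6510 km².

6510 km²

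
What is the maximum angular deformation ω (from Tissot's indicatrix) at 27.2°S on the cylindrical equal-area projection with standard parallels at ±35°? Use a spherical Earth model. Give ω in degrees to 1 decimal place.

Cylindrical equal-area (φ₀ = 35°): h = cos φ / cos 35° along meridians, k = cos 35° / cos φ along parallels; h·k = 1.
At 27.2°: h = 1.086, k = 0.9210; principal scales a = 1.086, b = 0.9210.
sin(ω/2) = (a − b)/(a + b) = 0.1648/2.007 = 0.08211, so ω = 2 arcsin(0.08211) ≈ 9.4°.

9.4°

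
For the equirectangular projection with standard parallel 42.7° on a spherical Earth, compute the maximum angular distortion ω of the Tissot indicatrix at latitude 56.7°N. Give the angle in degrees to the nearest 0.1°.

16.6°

With standard parallel φ₀ = 42.7°, the equirectangular projection gives x = Rλ cos φ₀, y = Rφ, so h = 1 and k = cos 42.7° / cos φ.
At 56.7°: h = 1.000, k = 1.339; principal scales a = 1.339, b = 1.000.
sin(ω/2) = (a − b)/(a + b) = 0.3386/2.339 = 0.1448, so ω = 2 arcsin(0.1448) ≈ 16.6°.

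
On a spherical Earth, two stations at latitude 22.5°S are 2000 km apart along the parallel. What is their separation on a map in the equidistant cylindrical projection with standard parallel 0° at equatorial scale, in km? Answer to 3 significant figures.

2160 km

Plate carrée maps x = Rλ, y = Rφ. The meridian scale is h = 1 and the parallel scale is k = 1/cos φ = sec φ.
Along the parallel, k = sec 22.5° = 1/0.9239 = 1.082.
Map distance = 2000 × 1.082 ≈ 2160 km.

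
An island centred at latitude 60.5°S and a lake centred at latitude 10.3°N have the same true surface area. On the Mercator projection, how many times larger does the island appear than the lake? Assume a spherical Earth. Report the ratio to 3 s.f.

Mercator is conformal with k = sec φ, so areal scale = k² = sec²φ.
At 60.5°: sec²(60.5°) = 1/0.4924² = 4.124.
At 10.3°: sec²(10.3°) = 1/0.9839² = 1.033.
Ratio = 4.124/1.033 = cos²(10.3°)/cos²(60.5°) ≈ 3.99.

3.99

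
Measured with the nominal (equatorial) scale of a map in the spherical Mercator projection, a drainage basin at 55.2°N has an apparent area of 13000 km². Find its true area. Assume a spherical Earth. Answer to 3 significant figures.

4230 km²

The Mercator projection is conformal; its linear scale factor is the same in every direction and equals sec φ = 1/cos φ.
Areal scale = k² = sec²φ = 1/cos²(55.2°) = 1/0.5707² = 3.070.
True area = apparent / (areal scale) = 13000 / 3.070 ≈ 4230 km².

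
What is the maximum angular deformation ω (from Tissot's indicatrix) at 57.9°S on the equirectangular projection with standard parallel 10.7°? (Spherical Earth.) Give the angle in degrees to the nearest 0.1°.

34.7°

In the equirectangular projection with standard parallel φ₀ = 10.7° (x = Rλ cos φ₀, y = Rφ), meridians are true-scale (h = 1) and the parallel scale is k = cos φ₀ / cos φ.
At 57.9°: h = 1.000, k = 1.849; principal scales a = 1.849, b = 1.000.
sin(ω/2) = (a − b)/(a + b) = 0.8491/2.849 = 0.2980, so ω = 2 arcsin(0.2980) ≈ 34.7°.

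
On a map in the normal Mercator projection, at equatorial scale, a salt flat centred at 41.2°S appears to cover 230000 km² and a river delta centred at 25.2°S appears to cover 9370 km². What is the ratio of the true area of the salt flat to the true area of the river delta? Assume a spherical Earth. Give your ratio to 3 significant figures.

17.0

Since Mercator area scale is 1/cos²φ, the true area equals the apparent area multiplied by cos²φ.
True area of salt flat: 230000 × cos²(41.2°) = 230000 × 0.5661 = 130200 km².
True area of river delta: 9370 × cos²(25.2°) = 9370 × 0.8187 = 7671 km².
Ratio = 130200 / 7671 ≈ 17.0.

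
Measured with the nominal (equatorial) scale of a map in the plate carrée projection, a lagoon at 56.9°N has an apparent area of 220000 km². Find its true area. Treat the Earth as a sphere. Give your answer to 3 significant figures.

120000 km²

In the plate carrée (x = Rλ, y = Rφ), meridians are true-scale (h = 1) and parallels are stretched by k = sec φ.
Areal scale = h·k = 1 × sec φ; at 56.9°, h = 1.000, k = 1.831, so h·k = 1.831.
True area = apparent / (areal scale) = 220000 / 1.831 ≈ 120000 km².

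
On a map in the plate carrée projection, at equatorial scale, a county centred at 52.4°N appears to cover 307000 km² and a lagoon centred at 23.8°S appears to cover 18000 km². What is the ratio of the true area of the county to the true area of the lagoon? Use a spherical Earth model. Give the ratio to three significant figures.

11.4

Plate carrée has h = 1 and k = sec φ, giving areal scale sec φ; true area = (apparent area) · cos φ.
True area of county: 307000 × cos(52.4°) = 307000 × 0.6101 = 187300 km².
True area of lagoon: 18000 × cos(23.8°) = 18000 × 0.9150 = 16470 km².
Ratio = 187300 / 16470 ≈ 11.4.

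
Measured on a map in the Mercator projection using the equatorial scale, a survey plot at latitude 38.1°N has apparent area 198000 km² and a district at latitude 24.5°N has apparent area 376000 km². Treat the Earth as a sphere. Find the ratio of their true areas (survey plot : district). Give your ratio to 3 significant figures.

Since Mercator area scale is 1/cos²φ, the true area equals the apparent area multiplied by cos²φ.
True area of survey plot: 198000 × cos²(38.1°) = 198000 × 0.6193 = 122600 km².
True area of district: 376000 × cos²(24.5°) = 376000 × 0.8280 = 311300 km².
Ratio = 122600 / 311300 ≈ 0.394.

0.394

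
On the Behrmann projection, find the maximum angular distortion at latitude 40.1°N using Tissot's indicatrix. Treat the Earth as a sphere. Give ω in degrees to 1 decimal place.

Behrmann is a cylindrical equal-area projection with standard parallels at ±30°. Cylindrical equal-area (φ₀ = 30°): h = cos φ / cos 30° along meridians, k = cos 30° / cos φ along parallels; h·k = 1.
At 40.1°: h = 0.8833, k = 1.132; principal scales a = 1.132, b = 0.8833.
sin(ω/2) = (a − b)/(a + b) = 0.2489/2.015 = 0.1235, so ω = 2 arcsin(0.1235) ≈ 14.2°.

14.2°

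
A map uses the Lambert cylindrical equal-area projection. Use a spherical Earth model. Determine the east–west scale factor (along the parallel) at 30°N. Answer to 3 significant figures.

The Lambert cylindrical equal-area projection is the cylindrical equal-area projection with its standard parallel at the equator (φ₀ = 0). For cylindrical equal-area with standard parallel φ₀, h = cos φ / cos φ₀ and k = cos φ₀ / cos φ, so h·k = 1.
k = cos 0° / cos 30° = 1.000/0.8660 = 1.155.

1.15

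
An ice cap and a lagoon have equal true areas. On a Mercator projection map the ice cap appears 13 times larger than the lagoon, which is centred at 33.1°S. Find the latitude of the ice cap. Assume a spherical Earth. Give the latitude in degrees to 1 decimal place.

For equal true areas on Mercator, apparent areas scale as sec²φ, so the ratio is cos²φ₂ / cos²φ₁.
cos²φ₂ / cos²φ₁ = 13  ⇒  cos φ₁ = cos 33.1° / √13 = 0.8377/3.606 = 0.2323.
φ₁ = arccos(0.2323) ≈ 76.6°.

76.6°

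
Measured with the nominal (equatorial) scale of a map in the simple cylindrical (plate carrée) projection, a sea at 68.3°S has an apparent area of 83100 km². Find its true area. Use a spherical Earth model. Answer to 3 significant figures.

30700 km²

For the equirectangular projection with φ₀ = 0 (plate carrée), h = 1 along meridians and k = sec φ along parallels.
Areal scale = h·k = 1 × sec φ; at 68.3°, h = 1.000, k = 2.705, so h·k = 2.705.
True area = apparent / (areal scale) = 83100 / 2.705 ≈ 30700 km².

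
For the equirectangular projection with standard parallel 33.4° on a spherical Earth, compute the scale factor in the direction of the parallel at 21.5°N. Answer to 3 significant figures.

0.897

With standard parallel φ₀ = 33.4°, the equirectangular projection gives x = Rλ cos φ₀, y = Rφ, so h = 1 and k = cos 33.4° / cos φ.
k = cos 33.4° / cos 21.5° = 0.8348/0.9304 = 0.8973.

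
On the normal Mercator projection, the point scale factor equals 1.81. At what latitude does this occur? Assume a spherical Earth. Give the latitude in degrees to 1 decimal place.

Mercator scale is k = sec φ = 1/cos φ.
1/cos φ = 1.81  ⇒  cos φ = 0.5525  ⇒  φ = arccos(0.5525) ≈ 56.5°.

56.5°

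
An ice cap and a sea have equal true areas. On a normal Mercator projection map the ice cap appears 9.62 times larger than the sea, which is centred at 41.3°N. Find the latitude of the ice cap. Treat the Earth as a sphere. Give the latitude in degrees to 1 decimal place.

76.0°

Mercator areal scale is sec²φ, so apparent-area ratio = sec²φ₁ / sec²φ₂ = cos²φ₂ / cos²φ₁.
cos²φ₂ / cos²φ₁ = 9.62  ⇒  cos φ₁ = cos 41.3° / √9.62 = 0.7513/3.102 = 0.2422.
φ₁ = arccos(0.2422) ≈ 76.0°.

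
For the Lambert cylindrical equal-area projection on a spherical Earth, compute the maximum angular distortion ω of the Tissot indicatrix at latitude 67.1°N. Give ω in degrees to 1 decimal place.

The Lambert cylindrical equal-area projection is the cylindrical equal-area projection with its standard parallel at the equator (φ₀ = 0). Cylindrical equal-area (φ₀ = 0°): h = cos φ / cos 0° along meridians, k = cos 0° / cos φ along parallels; h·k = 1.
At 67.1°: h = 0.3891, k = 2.570; principal scales a = 2.570, b = 0.3891.
sin(ω/2) = (a − b)/(a + b) = 2.181/2.959 = 0.7370, so ω = 2 arcsin(0.7370) ≈ 95.0°.

95.0°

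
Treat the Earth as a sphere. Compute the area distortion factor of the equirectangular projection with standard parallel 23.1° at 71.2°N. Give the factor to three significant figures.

2.85

The equidistant cylindrical projection with φ₀ = 23.1° has h = 1 (meridians true) and k = cos φ₀ / cos φ along parallels.
Areal scale = h·k = 1 × cos φ₀ / cos φ; at 71.2°, h = 1.000, k = 2.854, so h·k = 2.854.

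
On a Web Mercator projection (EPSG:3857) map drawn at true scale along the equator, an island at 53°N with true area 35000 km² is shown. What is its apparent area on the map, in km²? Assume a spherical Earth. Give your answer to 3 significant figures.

96600 km²

The Mercator projection is conformal; its linear scale factor is the same in every direction and equals sec φ = 1/cos φ.
Areal scale = k² = sec²φ = 1/cos²(53°) = 1/0.6018² = 2.761.
Apparent area = 35000 × 2.761 ≈ 96600 km².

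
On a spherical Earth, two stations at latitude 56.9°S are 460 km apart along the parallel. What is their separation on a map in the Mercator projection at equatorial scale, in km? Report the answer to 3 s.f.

842 km

The Mercator projection is conformal; its linear scale factor is the same in every direction and equals sec φ = 1/cos φ.
Along the parallel, k = sec 56.9° = 1/0.5461 = 1.831.
Map distance = 460 × 1.831 ≈ 842 km.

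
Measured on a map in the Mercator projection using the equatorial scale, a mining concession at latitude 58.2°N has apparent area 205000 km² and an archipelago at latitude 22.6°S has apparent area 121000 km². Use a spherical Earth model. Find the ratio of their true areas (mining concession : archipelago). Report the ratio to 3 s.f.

0.552

Since Mercator area scale is 1/cos²φ, the true area equals the apparent area multiplied by cos²φ.
True area of mining concession: 205000 × cos²(58.2°) = 205000 × 0.2777 = 56920 km².
True area of archipelago: 121000 × cos²(22.6°) = 121000 × 0.8523 = 103100 km².
Ratio = 56920 / 103100 ≈ 0.552.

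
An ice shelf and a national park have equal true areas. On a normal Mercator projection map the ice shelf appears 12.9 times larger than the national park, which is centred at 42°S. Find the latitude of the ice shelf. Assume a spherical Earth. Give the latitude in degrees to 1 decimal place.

78.1°

For equal true areas on Mercator, apparent areas scale as sec²φ, so the ratio is cos²φ₂ / cos²φ₁.
cos²φ₂ / cos²φ₁ = 12.9  ⇒  cos φ₁ = cos 42° / √12.9 = 0.7431/3.592 = 0.2069.
φ₁ = arccos(0.2069) ≈ 78.1°.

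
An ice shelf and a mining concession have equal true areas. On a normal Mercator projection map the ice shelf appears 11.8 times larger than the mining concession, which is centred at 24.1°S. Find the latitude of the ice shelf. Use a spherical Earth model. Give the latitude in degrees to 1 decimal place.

74.6°

On Mercator, (apparent₁)/(apparent₂) = sec²φ₁ / sec²φ₂ when true areas are equal.
cos²φ₂ / cos²φ₁ = 11.8  ⇒  cos φ₁ = cos 24.1° / √11.8 = 0.9128/3.435 = 0.2657.
φ₁ = arccos(0.2657) ≈ 74.6°.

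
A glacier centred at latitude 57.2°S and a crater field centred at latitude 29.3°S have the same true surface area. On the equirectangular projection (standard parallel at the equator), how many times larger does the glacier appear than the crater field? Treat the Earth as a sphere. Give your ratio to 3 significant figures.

1.61

For the equirectangular projection with φ₀ = 0 (plate carrée), h = 1 along meridians and k = sec φ along parallels.
Areal scale at 57.2°: h·k = 1.000 × 1.846 = 1.846.
Areal scale at 29.3°: h·k = 1.000 × 1.147 = 1.147.
Ratio = 1.846/1.147 ≈ 1.61.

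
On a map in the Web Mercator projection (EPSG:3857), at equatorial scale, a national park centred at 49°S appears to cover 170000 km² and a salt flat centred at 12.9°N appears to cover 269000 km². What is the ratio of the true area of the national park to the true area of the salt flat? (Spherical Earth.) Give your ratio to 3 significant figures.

Mercator's areal exaggeration is sec²φ; hence true area = (apparent area) · cos²φ.
True area of national park: 170000 × cos²(49°) = 170000 × 0.4304 = 73170 km².
True area of salt flat: 269000 × cos²(12.9°) = 269000 × 0.9502 = 255600 km².
Ratio = 73170 / 255600 ≈ 0.286.

0.286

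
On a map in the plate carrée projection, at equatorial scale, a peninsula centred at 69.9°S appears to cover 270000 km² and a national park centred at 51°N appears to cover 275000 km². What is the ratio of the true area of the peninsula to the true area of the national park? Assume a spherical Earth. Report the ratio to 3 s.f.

0.536

Plate carrée has h = 1 and k = sec φ, giving areal scale sec φ; true area = (apparent area) · cos φ.
True area of peninsula: 270000 × cos(69.9°) = 270000 × 0.3437 = 92790 km².
True area of national park: 275000 × cos(51°) = 275000 × 0.6293 = 173100 km².
Ratio = 92790 / 173100 ≈ 0.536.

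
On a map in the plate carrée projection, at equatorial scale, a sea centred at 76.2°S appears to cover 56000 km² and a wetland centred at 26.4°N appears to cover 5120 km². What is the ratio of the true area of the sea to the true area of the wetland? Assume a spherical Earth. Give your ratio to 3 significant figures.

2.91

On the plate carrée, areal scale = h·k = 1 × sec φ, so true area = apparent × cos φ.
True area of sea: 56000 × cos(76.2°) = 56000 × 0.2385 = 13360 km².
True area of wetland: 5120 × cos(26.4°) = 5120 × 0.8957 = 4586 km².
Ratio = 13360 / 4586 ≈ 2.91.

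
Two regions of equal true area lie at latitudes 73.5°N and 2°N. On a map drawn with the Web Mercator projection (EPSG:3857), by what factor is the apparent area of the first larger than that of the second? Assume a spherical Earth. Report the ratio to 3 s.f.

On Mercator, area is exaggerated by sec²φ = 1/cos²φ.
At 73.5°: sec²(73.5°) = 1/0.2840² = 12.40.
At 2°: sec²(2°) = 1/0.9994² = 1.001.
Ratio = 12.40/1.001 = cos²(2°)/cos²(73.5°) ≈ 12.4.

12.4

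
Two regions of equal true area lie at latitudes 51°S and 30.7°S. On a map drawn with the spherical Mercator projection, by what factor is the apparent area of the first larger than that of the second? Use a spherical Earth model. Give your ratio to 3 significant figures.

1.87

On Mercator, area is exaggerated by sec²φ = 1/cos²φ.
At 51°: sec²(51°) = 1/0.6293² = 2.525.
At 30.7°: sec²(30.7°) = 1/0.8599² = 1.353.
Ratio = 2.525/1.353 = cos²(30.7°)/cos²(51°) ≈ 1.87.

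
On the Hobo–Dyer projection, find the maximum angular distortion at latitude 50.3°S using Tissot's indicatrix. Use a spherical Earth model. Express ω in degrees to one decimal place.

24.6°

Hobo–Dyer is a cylindrical equal-area projection with standard parallels at ±37.5°. A cylindrical equal-area projection with standard parallel φ₀ has meridian scale h = cos φ / cos φ₀ and parallel scale k = cos φ₀ / cos φ (so areas are preserved, h·k = 1).
At 50.3°: h = 0.8051, k = 1.242; principal scales a = 1.242, b = 0.8051.
sin(ω/2) = (a − b)/(a + b) = 0.4369/2.047 = 0.2134, so ω = 2 arcsin(0.2134) ≈ 24.6°.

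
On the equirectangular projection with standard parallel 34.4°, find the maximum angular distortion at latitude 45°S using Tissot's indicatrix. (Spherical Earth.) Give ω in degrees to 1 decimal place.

8.8°

The equidistant cylindrical projection with φ₀ = 34.4° has h = 1 (meridians true) and k = cos φ₀ / cos φ along parallels.
At 45°: h = 1.000, k = 1.167; principal scales a = 1.167, b = 1.000.
sin(ω/2) = (a − b)/(a + b) = 0.1669/2.167 = 0.07702, so ω = 2 arcsin(0.07702) ≈ 8.8°.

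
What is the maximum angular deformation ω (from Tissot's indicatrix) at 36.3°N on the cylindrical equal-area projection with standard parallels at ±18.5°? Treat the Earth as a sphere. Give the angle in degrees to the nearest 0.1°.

Cylindrical equal-area (φ₀ = 18.5°): h = cos φ / cos 18.5° along meridians, k = cos 18.5° / cos φ along parallels; h·k = 1.
At 36.3°: h = 0.8498, k = 1.177; principal scales a = 1.177, b = 0.8498.
sin(ω/2) = (a − b)/(a + b) = 0.3268/2.027 = 0.1613, so ω = 2 arcsin(0.1613) ≈ 18.6°.

18.6°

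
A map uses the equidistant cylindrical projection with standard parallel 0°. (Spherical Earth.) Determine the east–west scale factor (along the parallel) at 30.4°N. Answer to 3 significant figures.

1.16

Plate carrée maps x = Rλ, y = Rφ. The meridian scale is h = 1 and the parallel scale is k = 1/cos φ = sec φ.
k = 1/cos 30.4° = 1/0.8625 = 1.159.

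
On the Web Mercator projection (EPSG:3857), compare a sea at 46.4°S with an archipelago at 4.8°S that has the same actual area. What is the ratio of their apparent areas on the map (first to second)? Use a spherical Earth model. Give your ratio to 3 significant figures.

On Mercator, area is exaggerated by sec²φ = 1/cos²φ.
At 46.4°: sec²(46.4°) = 1/0.6896² = 2.103.
At 4.8°: sec²(4.8°) = 1/0.9965² = 1.007.
Ratio = 2.103/1.007 = cos²(4.8°)/cos²(46.4°) ≈ 2.09.

2.09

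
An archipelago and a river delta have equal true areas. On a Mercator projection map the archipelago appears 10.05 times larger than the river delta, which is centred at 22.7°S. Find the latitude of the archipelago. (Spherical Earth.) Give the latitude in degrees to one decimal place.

On Mercator, (apparent₁)/(apparent₂) = sec²φ₁ / sec²φ₂ when true areas are equal.
cos²φ₂ / cos²φ₁ = 10.05  ⇒  cos φ₁ = cos 22.7° / √10.05 = 0.9225/3.170 = 0.2910.
φ₁ = arccos(0.2910) ≈ 73.1°.

73.1°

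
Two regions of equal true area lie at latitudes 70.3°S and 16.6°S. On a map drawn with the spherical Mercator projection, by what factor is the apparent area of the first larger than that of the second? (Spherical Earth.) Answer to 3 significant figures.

Mercator is conformal with k = sec φ, so areal scale = k² = sec²φ.
At 70.3°: sec²(70.3°) = 1/0.3371² = 8.800.
At 16.6°: sec²(16.6°) = 1/0.9583² = 1.089.
Ratio = 8.800/1.089 = cos²(16.6°)/cos²(70.3°) ≈ 8.08.

8.08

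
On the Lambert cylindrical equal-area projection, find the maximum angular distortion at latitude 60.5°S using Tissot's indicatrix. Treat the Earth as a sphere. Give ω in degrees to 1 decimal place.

75.1°

The Lambert cylindrical equal-area projection is the cylindrical equal-area projection with its standard parallel at the equator (φ₀ = 0). A cylindrical equal-area projection with standard parallel φ₀ has meridian scale h = cos φ / cos φ₀ and parallel scale k = cos φ₀ / cos φ (so areas are preserved, h·k = 1).
At 60.5°: h = 0.4924, k = 2.031; principal scales a = 2.031, b = 0.4924.
sin(ω/2) = (a − b)/(a + b) = 1.538/2.523 = 0.6097, so ω = 2 arcsin(0.6097) ≈ 75.1°.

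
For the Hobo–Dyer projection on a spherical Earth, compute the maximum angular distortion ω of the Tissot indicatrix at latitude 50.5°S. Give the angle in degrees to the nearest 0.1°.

25.1°

Hobo–Dyer is a cylindrical equal-area projection with standard parallels at ±37.5°. For cylindrical equal-area with standard parallel φ₀, h = cos φ / cos φ₀ and k = cos φ₀ / cos φ, so h·k = 1.
At 50.5°: h = 0.8018, k = 1.247; principal scales a = 1.247, b = 0.8018.
sin(ω/2) = (a − b)/(a + b) = 0.4455/2.049 = 0.2174, so ω = 2 arcsin(0.2174) ≈ 25.1°.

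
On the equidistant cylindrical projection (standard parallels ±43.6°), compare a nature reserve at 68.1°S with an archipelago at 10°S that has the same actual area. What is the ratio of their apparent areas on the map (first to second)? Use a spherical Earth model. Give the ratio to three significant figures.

In the equirectangular projection with standard parallel φ₀ = 43.6° (x = Rλ cos φ₀, y = Rφ), meridians are true-scale (h = 1) and the parallel scale is k = cos φ₀ / cos φ.
Areal scale at 68.1°: h·k = 1.000 × 1.942 = 1.942.
Areal scale at 10°: h·k = 1.000 × 0.7353 = 0.7353.
Ratio = 1.942/0.7353 ≈ 2.64.

2.64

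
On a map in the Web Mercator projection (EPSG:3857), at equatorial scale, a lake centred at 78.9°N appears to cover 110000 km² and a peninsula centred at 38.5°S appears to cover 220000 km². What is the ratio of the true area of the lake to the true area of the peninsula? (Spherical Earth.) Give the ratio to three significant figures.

Mercator's areal exaggeration is sec²φ; hence true area = (apparent area) · cos²φ.
True area of lake: 110000 × cos²(78.9°) = 110000 × 0.03706 = 4077 km².
True area of peninsula: 220000 × cos²(38.5°) = 220000 × 0.6125 = 134700 km².
Ratio = 4077 / 134700 ≈ 0.0303.

0.0303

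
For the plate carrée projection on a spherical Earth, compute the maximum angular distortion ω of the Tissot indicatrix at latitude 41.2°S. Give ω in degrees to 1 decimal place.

Plate carrée maps x = Rλ, y = Rφ. The meridian scale is h = 1 and the parallel scale is k = 1/cos φ = sec φ.
At 41.2°: h = 1.000, k = 1.329; principal scales a = 1.329, b = 1.000.
sin(ω/2) = (a − b)/(a + b) = 0.3291/2.329 = 0.1413, so ω = 2 arcsin(0.1413) ≈ 16.2°.

16.2°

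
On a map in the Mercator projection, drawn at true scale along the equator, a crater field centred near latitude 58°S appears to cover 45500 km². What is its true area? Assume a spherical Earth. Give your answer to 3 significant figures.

The Mercator projection is conformal; its linear scale factor is the same in every direction and equals sec φ = 1/cos φ.
Areal scale = k² = sec²φ = 1/cos²(58°) = 1/0.5299² = 3.561.
True area = apparent / (areal scale) = 45500 / 3.561 ≈ 12800 km².

12800 km²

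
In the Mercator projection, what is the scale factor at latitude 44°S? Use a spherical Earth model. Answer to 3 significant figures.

For Mercator, h = k = sec φ (a conformal cylindrical projection has a single point scale, 1/cos φ).
k = 1/cos 44° = 1/0.7193 = 1.390.

1.39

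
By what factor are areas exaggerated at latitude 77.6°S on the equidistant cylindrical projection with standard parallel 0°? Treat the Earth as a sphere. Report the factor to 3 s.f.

For the equirectangular projection with φ₀ = 0 (plate carrée), h = 1 along meridians and k = sec φ along parallels.
Areal scale = h·k = 1 × sec φ; at 77.6°, h = 1.000, k = 4.657, so h·k = 4.657.

4.66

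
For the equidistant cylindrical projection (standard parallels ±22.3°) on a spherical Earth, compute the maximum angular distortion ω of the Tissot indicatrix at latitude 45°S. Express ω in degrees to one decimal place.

15.4°

In the equirectangular projection with standard parallel φ₀ = 22.3° (x = Rλ cos φ₀, y = Rφ), meridians are true-scale (h = 1) and the parallel scale is k = cos φ₀ / cos φ.
At 45°: h = 1.000, k = 1.308; principal scales a = 1.308, b = 1.000.
sin(ω/2) = (a − b)/(a + b) = 0.3084/2.308 = 0.1336, so ω = 2 arcsin(0.1336) ≈ 15.4°.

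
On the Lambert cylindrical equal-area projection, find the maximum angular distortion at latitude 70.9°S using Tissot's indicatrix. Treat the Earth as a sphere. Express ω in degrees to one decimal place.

107.5°

The Lambert cylindrical equal-area projection is the cylindrical equal-area projection with its standard parallel at the equator (φ₀ = 0). A cylindrical equal-area projection with standard parallel φ₀ has meridian scale h = cos φ / cos φ₀ and parallel scale k = cos φ₀ / cos φ (so areas are preserved, h·k = 1).
At 70.9°: h = 0.3272, k = 3.056; principal scales a = 3.056, b = 0.3272.
sin(ω/2) = (a − b)/(a + b) = 2.729/3.383 = 0.8066, so ω = 2 arcsin(0.8066) ≈ 107.5°.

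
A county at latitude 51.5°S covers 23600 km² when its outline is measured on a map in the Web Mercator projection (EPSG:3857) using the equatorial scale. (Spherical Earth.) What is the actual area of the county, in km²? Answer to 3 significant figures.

9150 km²

Mercator is conformal, so the point scale is isotropic: h = k = sec φ = 1/cos φ.
Areal scale = k² = sec²φ = 1/cos²(51.5°) = 1/0.6225² = 2.580.
True area = apparent / (areal scale) = 23600 / 2.580 ≈ 9150 km².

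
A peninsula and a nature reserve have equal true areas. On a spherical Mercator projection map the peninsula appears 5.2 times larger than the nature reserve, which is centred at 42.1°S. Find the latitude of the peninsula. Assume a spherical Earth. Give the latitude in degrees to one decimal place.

On Mercator, (apparent₁)/(apparent₂) = sec²φ₁ / sec²φ₂ when true areas are equal.
cos²φ₂ / cos²φ₁ = 5.2  ⇒  cos φ₁ = cos 42.1° / √5.2 = 0.7420/2.280 = 0.3254.
φ₁ = arccos(0.3254) ≈ 71.0°.

71.0°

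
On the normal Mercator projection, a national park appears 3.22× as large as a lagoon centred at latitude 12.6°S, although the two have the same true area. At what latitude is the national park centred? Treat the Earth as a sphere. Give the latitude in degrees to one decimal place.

57.1°

For equal true areas on Mercator, apparent areas scale as sec²φ, so the ratio is cos²φ₂ / cos²φ₁.
cos²φ₂ / cos²φ₁ = 3.22  ⇒  cos φ₁ = cos 12.6° / √3.22 = 0.9759/1.794 = 0.5439.
φ₁ = arccos(0.5439) ≈ 57.1°.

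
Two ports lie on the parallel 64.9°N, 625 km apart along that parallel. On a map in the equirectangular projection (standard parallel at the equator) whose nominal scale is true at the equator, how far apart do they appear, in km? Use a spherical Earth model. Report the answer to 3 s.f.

For the equirectangular projection with φ₀ = 0 (plate carrée), h = 1 along meridians and k = sec φ along parallels.
Along the parallel, k = sec 64.9° = 1/0.4242 = 2.357.
Map distance = 625 × 2.357 ≈ 1470 km.

1470 km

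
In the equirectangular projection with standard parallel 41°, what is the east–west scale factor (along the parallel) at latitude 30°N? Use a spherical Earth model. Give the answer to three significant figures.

In the equirectangular projection with standard parallel φ₀ = 41° (x = Rλ cos φ₀, y = Rφ), meridians are true-scale (h = 1) and the parallel scale is k = cos φ₀ / cos φ.
k = cos 41° / cos 30° = 0.7547/0.8660 = 0.8715.

0.871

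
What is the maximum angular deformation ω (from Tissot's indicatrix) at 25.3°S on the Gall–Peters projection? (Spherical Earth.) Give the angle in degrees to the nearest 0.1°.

Gall–Peters is a cylindrical equal-area projection with standard parallels at ±45°. For cylindrical equal-area with standard parallel φ₀, h = cos φ / cos φ₀ and k = cos φ₀ / cos φ, so h·k = 1.
At 25.3°: h = 1.279, k = 0.7821; principal scales a = 1.279, b = 0.7821.
sin(ω/2) = (a − b)/(a + b) = 0.4964/2.061 = 0.2409, so ω = 2 arcsin(0.2409) ≈ 27.9°.

27.9°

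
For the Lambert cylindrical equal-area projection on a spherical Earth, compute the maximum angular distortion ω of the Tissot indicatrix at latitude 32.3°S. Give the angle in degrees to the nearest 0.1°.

The Lambert cylindrical equal-area projection is the cylindrical equal-area projection with its standard parallel at the equator (φ₀ = 0). A cylindrical equal-area projection with standard parallel φ₀ has meridian scale h = cos φ / cos φ₀ and parallel scale k = cos φ₀ / cos φ (so areas are preserved, h·k = 1).
At 32.3°: h = 0.8453, k = 1.183; principal scales a = 1.183, b = 0.8453.
sin(ω/2) = (a − b)/(a + b) = 0.3378/2.028 = 0.1665, so ω = 2 arcsin(0.1665) ≈ 19.2°.

19.2°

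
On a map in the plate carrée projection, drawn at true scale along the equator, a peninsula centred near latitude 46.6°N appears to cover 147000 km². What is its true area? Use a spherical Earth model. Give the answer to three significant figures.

101000 km²

Plate carrée maps x = Rλ, y = Rφ. The meridian scale is h = 1 and the parallel scale is k = 1/cos φ = sec φ.
Areal scale = h·k = 1 × sec φ; at 46.6°, h = 1.000, k = 1.455, so h·k = 1.455.
True area = apparent / (areal scale) = 147000 / 1.455 ≈ 101000 km².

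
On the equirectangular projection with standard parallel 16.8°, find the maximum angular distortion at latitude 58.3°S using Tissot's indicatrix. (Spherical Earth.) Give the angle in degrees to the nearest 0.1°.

With standard parallel φ₀ = 16.8°, the equirectangular projection gives x = Rλ cos φ₀, y = Rφ, so h = 1 and k = cos 16.8° / cos φ.
At 58.3°: h = 1.000, k = 1.822; principal scales a = 1.822, b = 1.000.
sin(ω/2) = (a − b)/(a + b) = 0.8218/2.822 = 0.2912, so ω = 2 arcsin(0.2912) ≈ 33.9°.

33.9°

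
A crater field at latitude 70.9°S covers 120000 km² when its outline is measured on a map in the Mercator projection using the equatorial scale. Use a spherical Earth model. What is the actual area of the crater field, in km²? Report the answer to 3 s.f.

12800 km²

The Mercator projection is conformal; its linear scale factor is the same in every direction and equals sec φ = 1/cos φ.
Areal scale = k² = sec²φ = 1/cos²(70.9°) = 1/0.3272² = 9.340.
True area = apparent / (areal scale) = 120000 / 9.340 ≈ 12800 km².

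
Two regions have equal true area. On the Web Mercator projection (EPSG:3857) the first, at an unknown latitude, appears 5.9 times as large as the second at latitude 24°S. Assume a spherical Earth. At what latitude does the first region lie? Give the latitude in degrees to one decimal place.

67.9°

On Mercator, (apparent₁)/(apparent₂) = sec²φ₁ / sec²φ₂ when true areas are equal.
cos²φ₂ / cos²φ₁ = 5.9  ⇒  cos φ₁ = cos 24° / √5.9 = 0.9135/2.429 = 0.3761.
φ₁ = arccos(0.3761) ≈ 67.9°.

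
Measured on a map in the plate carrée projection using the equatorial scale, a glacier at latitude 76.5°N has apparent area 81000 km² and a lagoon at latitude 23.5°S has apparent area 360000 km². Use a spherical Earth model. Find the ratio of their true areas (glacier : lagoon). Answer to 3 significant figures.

0.0573

Plate carrée has h = 1 and k = sec φ, giving areal scale sec φ; true area = (apparent area) · cos φ.
True area of glacier: 81000 × cos(76.5°) = 81000 × 0.2334 = 18910 km².
True area of lagoon: 360000 × cos(23.5°) = 360000 × 0.9171 = 330100 km².
Ratio = 18910 / 330100 ≈ 0.0573.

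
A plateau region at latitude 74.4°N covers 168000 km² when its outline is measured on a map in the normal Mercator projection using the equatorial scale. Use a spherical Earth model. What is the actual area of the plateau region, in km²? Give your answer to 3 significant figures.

12100 km²

The Mercator projection is conformal; its linear scale factor is the same in every direction and equals sec φ = 1/cos φ.
Areal scale = k² = sec²φ = 1/cos²(74.4°) = 1/0.2689² = 13.83.
True area = apparent / (areal scale) = 168000 / 13.83 ≈ 12100 km².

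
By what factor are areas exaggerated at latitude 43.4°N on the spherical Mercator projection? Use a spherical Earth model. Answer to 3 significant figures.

For Mercator, h = k = sec φ (a conformal cylindrical projection has a single point scale, 1/cos φ).
Areal scale = k² = sec²φ = 1/cos²(43.4°) = 1/0.7266² = 1.894.

1.89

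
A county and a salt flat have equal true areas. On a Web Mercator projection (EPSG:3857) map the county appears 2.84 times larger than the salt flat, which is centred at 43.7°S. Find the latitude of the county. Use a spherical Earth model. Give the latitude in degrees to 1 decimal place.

On Mercator, (apparent₁)/(apparent₂) = sec²φ₁ / sec²φ₂ when true areas are equal.
cos²φ₂ / cos²φ₁ = 2.84  ⇒  cos φ₁ = cos 43.7° / √2.84 = 0.7230/1.685 = 0.4290.
φ₁ = arccos(0.4290) ≈ 64.6°.

64.6°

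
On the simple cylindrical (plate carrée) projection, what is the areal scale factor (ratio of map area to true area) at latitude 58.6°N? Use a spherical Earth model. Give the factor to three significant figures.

1.92

Plate carrée maps x = Rλ, y = Rφ. The meridian scale is h = 1 and the parallel scale is k = 1/cos φ = sec φ.
Areal scale = h·k = 1 × sec φ; at 58.6°, h = 1.000, k = 1.919, so h·k = 1.919.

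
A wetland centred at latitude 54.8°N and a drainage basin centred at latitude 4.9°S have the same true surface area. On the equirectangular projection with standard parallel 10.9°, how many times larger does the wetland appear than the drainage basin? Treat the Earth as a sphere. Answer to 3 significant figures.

1.73

In the equirectangular projection with standard parallel φ₀ = 10.9° (x = Rλ cos φ₀, y = Rφ), meridians are true-scale (h = 1) and the parallel scale is k = cos φ₀ / cos φ.
Areal scale at 54.8°: h·k = 1.000 × 1.704 = 1.704.
Areal scale at 4.9°: h·k = 1.000 × 0.9856 = 0.9856.
Ratio = 1.704/0.9856 ≈ 1.73.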